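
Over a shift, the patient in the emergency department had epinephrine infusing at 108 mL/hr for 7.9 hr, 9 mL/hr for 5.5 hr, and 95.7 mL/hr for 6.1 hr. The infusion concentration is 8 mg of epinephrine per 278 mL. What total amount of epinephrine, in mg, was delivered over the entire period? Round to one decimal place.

Concentration = 8 mg ÷ 278 mL = 0.02877698 mg/mL
Stage 1: 108 mL/hr × 7.9 hr = 853.2 mL → 853.2 mL × 0.02877698 mg/mL = 24.55252 mg
Stage 2: 9 mL/hr × 5.5 hr = 49.5 mL → 49.5 mL × 0.02877698 mg/mL = 1.42446 mg
Stage 3: 95.7 mL/hr × 6.1 hr = 583.77 mL → 583.77 mL × 0.02877698 mg/mL = 16.79914 mg
Total = 24.55252 + 1.42446 + 16.79914 = 42.77612 mg

42.8 mg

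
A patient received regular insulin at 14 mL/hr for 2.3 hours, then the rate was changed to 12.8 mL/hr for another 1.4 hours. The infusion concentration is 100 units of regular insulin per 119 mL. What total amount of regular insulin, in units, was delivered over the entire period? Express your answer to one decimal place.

Concentration = 100 units ÷ 119 mL = 0.8403361 units/mL
Stage 1: 14 mL/hr × 2.3 hr = 32.2 mL → 32.2 mL × 0.8403361 units/mL = 27.05882 units
Stage 2: 12.8 mL/hr × 1.4 hr = 17.92 mL → 17.92 mL × 0.8403361 units/mL = 15.05882 units
Total = 27.05882 + 15.05882 = 42.11765 units

42.1 units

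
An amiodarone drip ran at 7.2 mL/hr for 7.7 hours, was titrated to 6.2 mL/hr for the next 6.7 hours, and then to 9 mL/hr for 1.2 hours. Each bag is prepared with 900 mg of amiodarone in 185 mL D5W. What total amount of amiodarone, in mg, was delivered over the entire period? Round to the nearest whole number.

524 mg

Concentration = 900 mg ÷ 185 mL = 4.864865 mg/mL
Stage 1: 7.2 mL/hr × 7.7 hr = 55.44 mL → 55.44 mL × 4.864865 mg/mL = 269.7081 mg
Stage 2: 6.2 mL/hr × 6.7 hr = 41.54 mL → 41.54 mL × 4.864865 mg/mL = 202.0865 mg
Stage 3: 9 mL/hr × 1.2 hr = 10.8 mL → 10.8 mL × 4.864865 mg/mL = 52.54054 mg
Total = 269.7081 + 202.0865 + 52.54054 = 524.3351 mg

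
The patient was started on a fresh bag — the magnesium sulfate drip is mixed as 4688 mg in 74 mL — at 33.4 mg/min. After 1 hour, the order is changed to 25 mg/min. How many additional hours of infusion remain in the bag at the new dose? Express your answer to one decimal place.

1.8 hours

Initial rate:
33.4 mg/min × 60 min/hr = 2004 mg/hr
Concentration = 4688 mg ÷ 74 mL = 63.35135 mg/mL
Rate = 2004 mg/hr ÷ 63.35135 mg/mL = 31.63311 mL/hr
Volume infused so far = 31.63311 mL/hr × 1 hr = 31.63311 mL
Volume remaining = 74 − 31.63311 = 42.36689 mL
New rate:
25 mg/min × 60 min/hr = 1500 mg/hr
Rate = 1500 mg/hr ÷ 63.35135 mg/mL = 23.67747 mL/hr
Time remaining = 42.36689 mL ÷ 23.67747 mL/hr = 1.789333 hr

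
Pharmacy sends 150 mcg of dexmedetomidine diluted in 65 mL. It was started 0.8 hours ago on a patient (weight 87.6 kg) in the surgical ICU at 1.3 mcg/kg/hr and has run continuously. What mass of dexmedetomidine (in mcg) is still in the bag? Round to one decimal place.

Dose = 1.3 mcg/kg/hr × 87.6 kg = 113.88 mcg/hr
Concentration = 150 mcg ÷ 65 mL = 2.307692 mcg/mL
Rate = 113.88 mcg/hr ÷ 2.307692 mcg/mL = 49.348 mL/hr
Volume infused = 49.348 mL/hr × 0.8 hr = 39.4784 mL
Volume remaining = 65 − 39.4784 = 25.5216 mL
Drug remaining = 25.5216 mL × 2.307692 mcg/mL = 58.896 mcg

58.9 mcg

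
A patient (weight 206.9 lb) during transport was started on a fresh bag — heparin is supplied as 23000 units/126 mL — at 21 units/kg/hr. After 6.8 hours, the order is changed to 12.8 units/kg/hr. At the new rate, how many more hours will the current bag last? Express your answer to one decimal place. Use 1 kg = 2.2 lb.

Initial rate:
Weight = 206.9 lb ÷ 2.2 lb/kg = 94.04545 kg
Dose = 21 units/kg/hr × 94.04545 kg = 1974.955 units/hr
Concentration = 23000 units ÷ 126 mL = 182.5397 units/mL
Rate = 1974.955 units/hr ÷ 182.5397 units/mL = 10.81932 mL/hr
Volume infused so far = 10.81932 mL/hr × 6.8 hr = 73.57135 mL
Volume remaining = 126 − 73.57135 = 52.42865 mL
New rate:
Dose = 12.8 units/kg/hr × 94.04545 kg = 1203.782 units/hr
Rate = 1203.782 units/hr ÷ 182.5397 units/mL = 6.594631 mL/hr
Time remaining = 52.42865 mL ÷ 6.594631 mL/hr = 7.950202 hr

8.0 hours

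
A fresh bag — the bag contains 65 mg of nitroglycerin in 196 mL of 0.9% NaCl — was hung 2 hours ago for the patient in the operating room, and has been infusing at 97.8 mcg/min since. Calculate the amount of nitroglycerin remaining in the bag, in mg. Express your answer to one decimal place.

97.8 mcg/min × 60 min/hr = 5868 mcg/hr
Concentration = 65 mg ÷ 196 mL = 0.3316327 mg/mL = 331.6327 mcg/mL
Rate = 5868 mcg/hr ÷ 331.6327 mcg/mL = 17.69428 mL/hr
Volume infused = 17.69428 mL/hr × 2 hr = 35.38855 mL
Volume remaining = 196 − 35.38855 = 160.6114 mL
Drug remaining = 160.6114 mL × 331.6327 mcg/mL = 53264 mcg = 53.264 mg

53.3 mg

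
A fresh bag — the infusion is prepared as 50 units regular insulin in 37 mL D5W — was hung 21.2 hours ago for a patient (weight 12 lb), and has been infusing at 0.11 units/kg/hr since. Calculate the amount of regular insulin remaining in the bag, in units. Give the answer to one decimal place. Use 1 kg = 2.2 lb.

Weight = 12 lb ÷ 2.2 lb/kg = 5.454545 kg
Dose = 0.11 units/kg/hr × 5.454545 kg = 0.6 units/hr
Concentration = 50 units ÷ 37 mL = 1.351351 units/mL
Rate = 0.6 units/hr ÷ 1.351351 units/mL = 0.444 mL/hr
Volume infused = 0.444 mL/hr × 21.2 hr = 9.4128 mL
Volume remaining = 37 − 9.4128 = 27.5872 mL
Drug remaining = 27.5872 mL × 1.351351 units/mL = 37.28 units

37.3 units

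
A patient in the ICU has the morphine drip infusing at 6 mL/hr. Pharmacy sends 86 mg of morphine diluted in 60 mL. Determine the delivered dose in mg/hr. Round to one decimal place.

8.6 mg/hr

Concentration = 86 mg ÷ 60 mL = 1.433333 mg/mL
Drug rate = 6 mL/hr × 1.433333 mg/mL = 8.6 mg/hr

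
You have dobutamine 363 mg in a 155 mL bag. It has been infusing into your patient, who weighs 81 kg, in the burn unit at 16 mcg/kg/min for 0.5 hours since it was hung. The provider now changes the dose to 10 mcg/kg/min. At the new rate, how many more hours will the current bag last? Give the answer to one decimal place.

Initial rate:
Dose = 16 mcg/kg/min × 81 kg = 1296 mcg/min
1296 mcg/min × 60 min/hr = 77760 mcg/hr
Concentration = 363 mg ÷ 155 mL = 2.341935 mg/mL = 2341.935 mcg/mL
Rate = 77760 mcg/hr ÷ 2341.935 mcg/mL = 33.20331 mL/hr
Volume infused so far = 33.20331 mL/hr × 0.5 hr = 16.60165 mL
Volume remaining = 155 − 16.60165 = 138.3983 mL
New rate:
Dose = 10 mcg/kg/min × 81 kg = 810 mcg/min
810 mcg/min × 60 min/hr = 48600 mcg/hr
Rate = 48600 mcg/hr ÷ 2341.935 mcg/mL = 20.75207 mL/hr
Time remaining = 138.3983 mL ÷ 20.75207 mL/hr = 6.669136 hr

6.7 hours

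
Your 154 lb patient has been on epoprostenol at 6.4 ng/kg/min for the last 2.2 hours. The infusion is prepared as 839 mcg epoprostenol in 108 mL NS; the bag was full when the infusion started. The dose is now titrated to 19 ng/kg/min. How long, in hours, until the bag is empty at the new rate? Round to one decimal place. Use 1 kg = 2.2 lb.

9.8 hours

Initial rate:
Weight = 154 lb ÷ 2.2 lb/kg = 70 kg
Dose = 6.4 ng/kg/min × 70 kg = 448 ng/min
448 ng/min × 60 min/hr = 26880 ng/hr
Concentration = 839 mcg ÷ 108 mL = 7.768519 mcg/mL = 7768.519 ng/mL
Rate = 26880 ng/hr ÷ 7768.519 ng/mL = 3.460119 mL/hr
Volume infused so far = 3.460119 mL/hr × 2.2 hr = 7.612262 mL
Volume remaining = 108 − 7.612262 = 100.3877 mL
New rate:
Dose = 19 ng/kg/min × 70 kg = 1330 ng/min
1330 ng/min × 60 min/hr = 79800 ng/hr
Rate = 79800 ng/hr ÷ 7768.519 ng/mL = 10.27223 mL/hr
Time remaining = 100.3877 mL ÷ 10.27223 mL/hr = 9.772732 hr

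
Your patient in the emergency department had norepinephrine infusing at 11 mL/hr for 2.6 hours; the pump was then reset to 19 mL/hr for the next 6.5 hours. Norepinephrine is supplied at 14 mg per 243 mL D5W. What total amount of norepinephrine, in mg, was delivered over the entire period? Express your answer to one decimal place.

Concentration = 14 mg ÷ 243 mL = 0.05761317 mg/mL
Stage 1: 11 mL/hr × 2.6 hr = 28.6 mL → 28.6 mL × 0.05761317 mg/mL = 1.647737 mg
Stage 2: 19 mL/hr × 6.5 hr = 123.5 mL → 123.5 mL × 0.05761317 mg/mL = 7.115226 mg
Total = 1.647737 + 7.115226 = 8.762963 mg

8.8 mg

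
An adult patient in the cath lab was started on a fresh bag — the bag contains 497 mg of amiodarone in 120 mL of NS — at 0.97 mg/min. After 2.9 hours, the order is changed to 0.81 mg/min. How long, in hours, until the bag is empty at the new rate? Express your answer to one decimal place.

Initial rate:
0.97 mg/min × 60 min/hr = 58.2 mg/hr
Concentration = 497 mg ÷ 120 mL = 4.141667 mg/mL
Rate = 58.2 mg/hr ÷ 4.141667 mg/mL = 14.05231 mL/hr
Volume infused so far = 14.05231 mL/hr × 2.9 hr = 40.75171 mL
Volume remaining = 120 − 40.75171 = 79.24829 mL
New rate:
0.81 mg/min × 60 min/hr = 48.6 mg/hr
Rate = 48.6 mg/hr ÷ 4.141667 mg/mL = 11.73441 mL/hr
Time remaining = 79.24829 mL ÷ 11.73441 mL/hr = 6.753498 hr

6.8 hours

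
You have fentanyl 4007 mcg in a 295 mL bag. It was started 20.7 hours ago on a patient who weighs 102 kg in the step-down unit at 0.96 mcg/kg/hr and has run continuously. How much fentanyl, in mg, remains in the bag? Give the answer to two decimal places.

Dose = 0.96 mcg/kg/hr × 102 kg = 97.92 mcg/hr
Concentration = 4007 mcg ÷ 295 mL = 13.58305 mcg/mL
Rate = 97.92 mcg/hr ÷ 13.58305 mcg/mL = 7.208984 mL/hr
Volume infused = 7.208984 mL/hr × 20.7 hr = 149.226 mL
Volume remaining = 295 − 149.226 = 145.774 mL
Drug remaining = 145.774 mL × 13.58305 mcg/mL = 1980.056 mcg = 1.980056 mg

1.98 mg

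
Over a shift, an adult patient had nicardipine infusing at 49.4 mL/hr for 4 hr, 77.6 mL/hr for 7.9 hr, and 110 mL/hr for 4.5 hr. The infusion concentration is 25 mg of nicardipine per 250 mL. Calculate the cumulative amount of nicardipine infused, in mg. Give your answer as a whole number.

Concentration = 25 mg ÷ 250 mL = 0.1 mg/mL
Stage 1: 49.4 mL/hr × 4 hr = 197.6 mL → 197.6 mL × 0.1 mg/mL = 19.76 mg
Stage 2: 77.6 mL/hr × 7.9 hr = 613.04 mL → 613.04 mL × 0.1 mg/mL = 61.304 mg
Stage 3: 110 mL/hr × 4.5 hr = 495 mL → 495 mL × 0.1 mg/mL = 49.5 mg
Total = 19.76 + 61.304 + 49.5 = 130.564 mg

131 mg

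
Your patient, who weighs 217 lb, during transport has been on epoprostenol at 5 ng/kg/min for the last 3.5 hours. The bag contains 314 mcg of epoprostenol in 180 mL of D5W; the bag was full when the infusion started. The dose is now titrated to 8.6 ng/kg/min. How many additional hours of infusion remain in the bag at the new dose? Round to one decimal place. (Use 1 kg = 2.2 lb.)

4.1 hours

Initial rate:
Weight = 217 lb ÷ 2.2 lb/kg = 98.63636 kg
Dose = 5 ng/kg/min × 98.63636 kg = 493.1818 ng/min
493.1818 ng/min × 60 min/hr = 29590.91 ng/hr
Concentration = 314 mcg ÷ 180 mL = 1.744444 mcg/mL = 1744.444 ng/mL
Rate = 29590.91 ng/hr ÷ 1744.444 ng/mL = 16.96294 mL/hr
Volume infused so far = 16.96294 mL/hr × 3.5 hr = 59.3703 mL
Volume remaining = 180 − 59.3703 = 120.6297 mL
New rate:
Dose = 8.6 ng/kg/min × 98.63636 kg = 848.2727 ng/min
848.2727 ng/min × 60 min/hr = 50896.36 ng/hr
Rate = 50896.36 ng/hr ÷ 1744.444 ng/mL = 29.17626 mL/hr
Time remaining = 120.6297 mL ÷ 29.17626 mL/hr = 4.134516 hr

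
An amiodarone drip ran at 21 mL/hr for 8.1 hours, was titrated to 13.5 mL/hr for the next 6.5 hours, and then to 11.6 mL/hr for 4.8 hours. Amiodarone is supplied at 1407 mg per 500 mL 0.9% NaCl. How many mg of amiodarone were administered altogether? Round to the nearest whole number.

882 mg

Concentration = 1407 mg ÷ 500 mL = 2.814 mg/mL
Stage 1: 21 mL/hr × 8.1 hr = 170.1 mL → 170.1 mL × 2.814 mg/mL = 478.6614 mg
Stage 2: 13.5 mL/hr × 6.5 hr = 87.75 mL → 87.75 mL × 2.814 mg/mL = 246.9285 mg
Stage 3: 11.6 mL/hr × 4.8 hr = 55.68 mL → 55.68 mL × 2.814 mg/mL = 156.6835 mg
Total = 478.6614 + 246.9285 + 156.6835 = 882.2734 mg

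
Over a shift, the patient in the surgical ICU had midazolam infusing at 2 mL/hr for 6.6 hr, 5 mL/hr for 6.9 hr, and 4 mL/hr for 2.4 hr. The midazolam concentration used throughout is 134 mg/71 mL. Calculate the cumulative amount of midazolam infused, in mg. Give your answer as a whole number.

108 mg

Concentration = 134 mg ÷ 71 mL = 1.887324 mg/mL
Stage 1: 2 mL/hr × 6.6 hr = 13.2 mL → 13.2 mL × 1.887324 mg/mL = 24.91268 mg
Stage 2: 5 mL/hr × 6.9 hr = 34.5 mL → 34.5 mL × 1.887324 mg/mL = 65.11268 mg
Stage 3: 4 mL/hr × 2.4 hr = 9.6 mL → 9.6 mL × 1.887324 mg/mL = 18.11831 mg
Total = 24.91268 + 65.11268 + 18.11831 = 108.1437 mg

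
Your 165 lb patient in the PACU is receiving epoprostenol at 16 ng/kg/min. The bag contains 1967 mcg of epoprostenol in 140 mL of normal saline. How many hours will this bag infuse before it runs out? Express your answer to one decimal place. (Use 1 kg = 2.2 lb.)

27.3 hours

Weight = 165 lb ÷ 2.2 lb/kg = 75 kg
Dose = 16 ng/kg/min × 75 kg = 1200 ng/min
1200 ng/min × 60 min/hr = 72000 ng/hr
Concentration = 1967 mcg ÷ 140 mL = 14.05 mcg/mL = 14050 ng/mL
Rate = 72000 ng/hr ÷ 14050 ng/mL = 5.124555 mL/hr
Duration = 140 mL ÷ 5.124555 mL/hr = 27.31944 hr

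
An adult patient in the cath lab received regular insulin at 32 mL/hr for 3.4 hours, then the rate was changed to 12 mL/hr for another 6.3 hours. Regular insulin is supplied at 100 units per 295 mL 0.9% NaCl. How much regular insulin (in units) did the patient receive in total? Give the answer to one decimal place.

62.5 units

Concentration = 100 units ÷ 295 mL = 0.3389831 units/mL
Stage 1: 32 mL/hr × 3.4 hr = 108.8 mL → 108.8 mL × 0.3389831 units/mL = 36.88136 units
Stage 2: 12 mL/hr × 6.3 hr = 75.6 mL → 75.6 mL × 0.3389831 units/mL = 25.62712 units
Total = 36.88136 + 25.62712 = 62.50847 units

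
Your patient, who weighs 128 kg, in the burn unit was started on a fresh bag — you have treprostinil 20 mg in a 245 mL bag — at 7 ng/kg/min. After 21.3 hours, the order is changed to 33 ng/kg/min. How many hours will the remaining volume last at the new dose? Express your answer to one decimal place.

74.4 hours

Initial rate:
Dose = 7 ng/kg/min × 128 kg = 896 ng/min
896 ng/min × 60 min/hr = 53760 ng/hr
Concentration = 20 mg ÷ 245 mL = 0.08163265 mg/mL = 81632.65 ng/mL
Rate = 53760 ng/hr ÷ 81632.65 ng/mL = 0.65856 mL/hr
Volume infused so far = 0.65856 mL/hr × 21.3 hr = 14.02733 mL
Volume remaining = 245 − 14.02733 = 230.9727 mL
New rate:
Dose = 33 ng/kg/min × 128 kg = 4224 ng/min
4224 ng/min × 60 min/hr = 253440 ng/hr
Rate = 253440 ng/hr ÷ 81632.65 ng/mL = 3.10464 mL/hr
Time remaining = 230.9727 mL ÷ 3.10464 mL/hr = 74.39596 hr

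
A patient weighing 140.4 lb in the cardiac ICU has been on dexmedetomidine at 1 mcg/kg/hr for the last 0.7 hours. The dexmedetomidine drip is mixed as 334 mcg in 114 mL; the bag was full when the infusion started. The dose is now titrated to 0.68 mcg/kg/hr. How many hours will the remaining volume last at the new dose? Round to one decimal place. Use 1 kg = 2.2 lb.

Initial rate:
Weight = 140.4 lb ÷ 2.2 lb/kg = 63.81818 kg
Dose = 1 mcg/kg/hr × 63.81818 kg = 63.81818 mcg/hr
Concentration = 334 mcg ÷ 114 mL = 2.929825 mcg/mL
Rate = 63.81818 mcg/hr ÷ 2.929825 mcg/mL = 21.78225 mL/hr
Volume infused so far = 21.78225 mL/hr × 0.7 hr = 15.24758 mL
Volume remaining = 114 − 15.24758 = 98.75242 mL
New rate:
Dose = 0.68 mcg/kg/hr × 63.81818 kg = 43.39636 mcg/hr
Rate = 43.39636 mcg/hr ÷ 2.929825 mcg/mL = 14.81193 mL/hr
Time remaining = 98.75242 mL ÷ 14.81193 mL/hr = 6.667086 hr

6.7 hours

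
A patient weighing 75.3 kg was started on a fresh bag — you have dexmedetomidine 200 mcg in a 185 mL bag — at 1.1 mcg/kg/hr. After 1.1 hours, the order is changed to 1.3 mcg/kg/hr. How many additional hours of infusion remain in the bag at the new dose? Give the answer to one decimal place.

1.1 hours

Initial rate:
Dose = 1.1 mcg/kg/hr × 75.3 kg = 82.83 mcg/hr
Concentration = 200 mcg ÷ 185 mL = 1.081081 mcg/mL
Rate = 82.83 mcg/hr ÷ 1.081081 mcg/mL = 76.61775 mL/hr
Volume infused so far = 76.61775 mL/hr × 1.1 hr = 84.27953 mL
Volume remaining = 185 − 84.27953 = 100.7205 mL
New rate:
Dose = 1.3 mcg/kg/hr × 75.3 kg = 97.89 mcg/hr
Rate = 97.89 mcg/hr ÷ 1.081081 mcg/mL = 90.54825 mL/hr
Time remaining = 100.7205 mL ÷ 90.54825 mL/hr = 1.11234 hr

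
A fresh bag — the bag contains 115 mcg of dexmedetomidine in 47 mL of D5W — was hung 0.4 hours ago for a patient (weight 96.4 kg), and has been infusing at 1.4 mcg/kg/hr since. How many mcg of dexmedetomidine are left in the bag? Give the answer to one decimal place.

61.0 mcg

Dose = 1.4 mcg/kg/hr × 96.4 kg = 134.96 mcg/hr
Concentration = 115 mcg ÷ 47 mL = 2.446809 mcg/mL
Rate = 134.96 mcg/hr ÷ 2.446809 mcg/mL = 55.15757 mL/hr
Volume infused = 55.15757 mL/hr × 0.4 hr = 22.06303 mL
Volume remaining = 47 − 22.06303 = 24.93697 mL
Drug remaining = 24.93697 mL × 2.446809 mcg/mL = 61.016 mcg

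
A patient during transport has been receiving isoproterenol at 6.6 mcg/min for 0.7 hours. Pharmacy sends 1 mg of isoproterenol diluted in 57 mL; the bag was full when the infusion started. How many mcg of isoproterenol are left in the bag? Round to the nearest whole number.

6.6 mcg/min × 60 min/hr = 396 mcg/hr
Concentration = 1 mg ÷ 57 mL = 0.01754386 mg/mL = 17.54386 mcg/mL
Rate = 396 mcg/hr ÷ 17.54386 mcg/mL = 22.572 mL/hr
Volume infused = 22.572 mL/hr × 0.7 hr = 15.8004 mL
Volume remaining = 57 − 15.8004 = 41.1996 mL
Drug remaining = 41.1996 mL × 17.54386 mcg/mL = 722.8 mcg

723 mcg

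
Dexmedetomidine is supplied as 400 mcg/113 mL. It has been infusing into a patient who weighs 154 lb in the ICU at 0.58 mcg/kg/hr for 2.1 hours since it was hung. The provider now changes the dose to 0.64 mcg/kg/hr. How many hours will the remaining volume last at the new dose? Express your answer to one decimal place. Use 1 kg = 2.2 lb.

Initial rate:
Weight = 154 lb ÷ 2.2 lb/kg = 70 kg
Dose = 0.58 mcg/kg/hr × 70 kg = 40.6 mcg/hr
Concentration = 400 mcg ÷ 113 mL = 3.539823 mcg/mL
Rate = 40.6 mcg/hr ÷ 3.539823 mcg/mL = 11.4695 mL/hr
Volume infused so far = 11.4695 mL/hr × 2.1 hr = 24.08595 mL
Volume remaining = 113 − 24.08595 = 88.91405 mL
New rate:
Dose = 0.64 mcg/kg/hr × 70 kg = 44.8 mcg/hr
Rate = 44.8 mcg/hr ÷ 3.539823 mcg/mL = 12.656 mL/hr
Time remaining = 88.91405 mL ÷ 12.656 mL/hr = 7.025446 hr

7.0 hours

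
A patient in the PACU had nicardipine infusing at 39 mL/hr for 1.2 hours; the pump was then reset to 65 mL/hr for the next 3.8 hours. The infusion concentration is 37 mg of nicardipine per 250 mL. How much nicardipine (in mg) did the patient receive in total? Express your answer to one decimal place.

43.5 mg

Concentration = 37 mg ÷ 250 mL = 0.148 mg/mL
Stage 1: 39 mL/hr × 1.2 hr = 46.8 mL → 46.8 mL × 0.148 mg/mL = 6.9264 mg
Stage 2: 65 mL/hr × 3.8 hr = 247 mL → 247 mL × 0.148 mg/mL = 36.556 mg
Total = 6.9264 + 36.556 = 43.4824 mg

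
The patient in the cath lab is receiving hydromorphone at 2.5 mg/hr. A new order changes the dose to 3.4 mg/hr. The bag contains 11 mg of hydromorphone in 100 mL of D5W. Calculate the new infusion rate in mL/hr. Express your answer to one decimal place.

Concentration = 11 mg ÷ 100 mL = 0.11 mg/mL
Rate = 3.4 mg/hr ÷ 0.11 mg/mL = 30.90909 mL/hr

30.9 mL/hr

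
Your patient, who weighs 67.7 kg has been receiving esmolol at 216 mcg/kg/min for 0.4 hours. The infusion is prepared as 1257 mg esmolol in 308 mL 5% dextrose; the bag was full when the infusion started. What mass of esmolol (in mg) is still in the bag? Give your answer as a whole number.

Dose = 216 mcg/kg/min × 67.7 kg = 14623.2 mcg/min
14623.2 mcg/min × 60 min/hr = 877392 mcg/hr
Concentration = 1257 mg ÷ 308 mL = 4.081169 mg/mL = 4081.169 mcg/mL
Rate = 877392 mcg/hr ÷ 4081.169 mcg/mL = 214.9855 mL/hr
Volume infused = 214.9855 mL/hr × 0.4 hr = 85.99419 mL
Volume remaining = 308 − 85.99419 = 222.0058 mL
Drug remaining = 222.0058 mL × 4081.169 mcg/mL = 906043.2 mcg = 906.0432 mg

906 mg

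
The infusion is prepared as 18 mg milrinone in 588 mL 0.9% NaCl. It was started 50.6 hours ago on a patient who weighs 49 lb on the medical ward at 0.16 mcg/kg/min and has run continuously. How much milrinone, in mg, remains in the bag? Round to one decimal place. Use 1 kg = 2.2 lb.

7.2 mg

Weight = 49 lb ÷ 2.2 lb/kg = 22.27273 kg
Dose = 0.16 mcg/kg/min × 22.27273 kg = 3.563636 mcg/min
3.563636 mcg/min × 60 min/hr = 213.8182 mcg/hr
Concentration = 18 mg ÷ 588 mL = 0.03061224 mg/mL = 30.61224 mcg/mL
Rate = 213.8182 mcg/hr ÷ 30.61224 mcg/mL = 6.984727 mL/hr
Volume infused = 6.984727 mL/hr × 50.6 hr = 353.4272 mL
Volume remaining = 588 − 353.4272 = 234.5728 mL
Drug remaining = 234.5728 mL × 30.61224 mcg/mL = 7180.8 mcg = 7.1808 mg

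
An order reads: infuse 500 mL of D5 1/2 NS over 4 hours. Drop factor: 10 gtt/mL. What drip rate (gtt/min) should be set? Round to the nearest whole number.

500 mL ÷ (4 hr × 60 = 240 min) = 2.083333 mL/min
2.083333 mL/min × 10 gtt/mL = 20.83333 gtt/min

21 gtt/min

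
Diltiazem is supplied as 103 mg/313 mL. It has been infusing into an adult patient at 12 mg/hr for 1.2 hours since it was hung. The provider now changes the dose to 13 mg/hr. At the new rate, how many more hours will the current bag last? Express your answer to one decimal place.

6.8 hours

Initial rate:
Concentration = 103 mg ÷ 313 mL = 0.3290735 mg/mL
Rate = 12 mg/hr ÷ 0.3290735 mg/mL = 36.46602 mL/hr
Volume infused so far = 36.46602 mL/hr × 1.2 hr = 43.75922 mL
Volume remaining = 313 − 43.75922 = 269.2408 mL
New rate:
Rate = 13 mg/hr ÷ 0.3290735 mg/mL = 39.50485 mL/hr
Time remaining = 269.2408 mL ÷ 39.50485 mL/hr = 6.815385 hr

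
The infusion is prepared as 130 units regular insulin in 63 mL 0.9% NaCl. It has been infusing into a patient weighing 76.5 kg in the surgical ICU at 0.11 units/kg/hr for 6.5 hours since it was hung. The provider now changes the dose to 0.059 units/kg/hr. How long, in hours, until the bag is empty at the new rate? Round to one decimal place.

Initial rate:
Dose = 0.11 units/kg/hr × 76.5 kg = 8.415 units/hr
Concentration = 130 units ÷ 63 mL = 2.063492 units/mL
Rate = 8.415 units/hr ÷ 2.063492 units/mL = 4.078038 mL/hr
Volume infused so far = 4.078038 mL/hr × 6.5 hr = 26.50725 mL
Volume remaining = 63 − 26.50725 = 36.49275 mL
New rate:
Dose = 0.059 units/kg/hr × 76.5 kg = 4.5135 units/hr
Rate = 4.5135 units/hr ÷ 2.063492 units/mL = 2.187312 mL/hr
Time remaining = 36.49275 mL ÷ 2.187312 mL/hr = 16.68384 hr

16.7 hours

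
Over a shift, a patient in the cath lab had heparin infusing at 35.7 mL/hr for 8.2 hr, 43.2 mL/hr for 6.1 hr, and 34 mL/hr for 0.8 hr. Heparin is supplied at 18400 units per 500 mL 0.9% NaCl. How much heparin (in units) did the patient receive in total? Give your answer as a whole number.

Concentration = 18400 units ÷ 500 mL = 36.8 units/mL
Stage 1: 35.7 mL/hr × 8.2 hr = 292.74 mL → 292.74 mL × 36.8 units/mL = 10772.83 units
Stage 2: 43.2 mL/hr × 6.1 hr = 263.52 mL → 263.52 mL × 36.8 units/mL = 9697.536 units
Stage 3: 34 mL/hr × 0.8 hr = 27.2 mL → 27.2 mL × 36.8 units/mL = 1000.96 units
Total = 10772.83 + 9697.536 + 1000.96 = 21471.33 units

21471 units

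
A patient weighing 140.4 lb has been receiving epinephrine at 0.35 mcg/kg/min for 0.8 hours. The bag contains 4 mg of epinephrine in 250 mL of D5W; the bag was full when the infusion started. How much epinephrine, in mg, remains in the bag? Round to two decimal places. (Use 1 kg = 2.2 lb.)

Weight = 140.4 lb ÷ 2.2 lb/kg = 63.81818 kg
Dose = 0.35 mcg/kg/min × 63.81818 kg = 22.33636 mcg/min
22.33636 mcg/min × 60 min/hr = 1340.182 mcg/hr
Concentration = 4 mg ÷ 250 mL = 0.016 mg/mL = 16 mcg/mL
Rate = 1340.182 mcg/hr ÷ 16 mcg/mL = 83.76136 mL/hr
Volume infused = 83.76136 mL/hr × 0.8 hr = 67.00909 mL
Volume remaining = 250 − 67.00909 = 182.9909 mL
Drug remaining = 182.9909 mL × 16 mcg/mL = 2927.855 mcg = 2.927855 mg

2.93 mg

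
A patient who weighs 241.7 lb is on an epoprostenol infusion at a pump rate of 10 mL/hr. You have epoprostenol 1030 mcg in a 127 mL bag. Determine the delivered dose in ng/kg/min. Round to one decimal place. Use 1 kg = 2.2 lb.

Weight = 241.7 lb ÷ 2.2 lb/kg = 109.8636 kg
Concentration = 1030 mcg ÷ 127 mL = 8.110236 mcg/mL = 8110.236 ng/mL
Drug rate = 10 mL/hr × 8110.236 ng/mL = 81102.36 ng/hr
81102.36 ng/hr ÷ 60 min/hr = 1351.706 ng/min
1351.706 ng/min ÷ 109.8636 kg = 12.30349 ng/kg/min

12.3 ng/kg/min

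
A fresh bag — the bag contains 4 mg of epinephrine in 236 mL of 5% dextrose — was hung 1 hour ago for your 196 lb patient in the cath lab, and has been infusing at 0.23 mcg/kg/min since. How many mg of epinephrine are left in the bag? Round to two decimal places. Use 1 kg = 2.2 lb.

2.77 mg

Weight = 196 lb ÷ 2.2 lb/kg = 89.09091 kg
Dose = 0.23 mcg/kg/min × 89.09091 kg = 20.49091 mcg/min
20.49091 mcg/min × 60 min/hr = 1229.455 mcg/hr
Concentration = 4 mg ÷ 236 mL = 0.01694915 mg/mL = 16.94915 mcg/mL
Rate = 1229.455 mcg/hr ÷ 16.94915 mcg/mL = 72.53782 mL/hr
Volume infused = 72.53782 mL/hr × 1 hr = 72.53782 mL
Volume remaining = 236 − 72.53782 = 163.4622 mL
Drug remaining = 163.4622 mL × 16.94915 mcg/mL = 2770.545 mcg = 2.770545 mg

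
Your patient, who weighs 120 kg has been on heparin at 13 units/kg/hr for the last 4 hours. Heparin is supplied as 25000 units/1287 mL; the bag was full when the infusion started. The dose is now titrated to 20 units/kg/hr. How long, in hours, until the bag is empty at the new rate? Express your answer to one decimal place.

Initial rate:
Dose = 13 units/kg/hr × 120 kg = 1560 units/hr
Concentration = 25000 units ÷ 1287 mL = 19.42502 units/mL
Rate = 1560 units/hr ÷ 19.42502 units/mL = 80.3088 mL/hr
Volume infused so far = 80.3088 mL/hr × 4 hr = 321.2352 mL
Volume remaining = 1287 − 321.2352 = 965.7648 mL
New rate:
Dose = 20 units/kg/hr × 120 kg = 2400 units/hr
Rate = 2400 units/hr ÷ 19.42502 units/mL = 123.552 mL/hr
Time remaining = 965.7648 mL ÷ 123.552 mL/hr = 7.816667 hr

7.8 hours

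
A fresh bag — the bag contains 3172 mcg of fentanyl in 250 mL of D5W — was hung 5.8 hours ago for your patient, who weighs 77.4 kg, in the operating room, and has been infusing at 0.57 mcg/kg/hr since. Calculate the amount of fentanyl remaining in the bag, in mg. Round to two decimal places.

2.92 mg

Dose = 0.57 mcg/kg/hr × 77.4 kg = 44.118 mcg/hr
Concentration = 3172 mcg ÷ 250 mL = 12.688 mcg/mL
Rate = 44.118 mcg/hr ÷ 12.688 mcg/mL = 3.477144 mL/hr
Volume infused = 3.477144 mL/hr × 5.8 hr = 20.16743 mL
Volume remaining = 250 − 20.16743 = 229.8326 mL
Drug remaining = 229.8326 mL × 12.688 mcg/mL = 2916.116 mcg = 2.916116 mg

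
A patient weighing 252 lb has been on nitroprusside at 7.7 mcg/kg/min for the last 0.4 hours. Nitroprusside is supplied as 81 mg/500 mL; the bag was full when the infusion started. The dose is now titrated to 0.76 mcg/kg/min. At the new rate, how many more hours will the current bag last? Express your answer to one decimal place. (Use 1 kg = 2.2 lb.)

Initial rate:
Weight = 252 lb ÷ 2.2 lb/kg = 114.5455 kg
Dose = 7.7 mcg/kg/min × 114.5455 kg = 882 mcg/min
882 mcg/min × 60 min/hr = 52920 mcg/hr
Concentration = 81 mg ÷ 500 mL = 0.162 mg/mL = 162 mcg/mL
Rate = 52920 mcg/hr ÷ 162 mcg/mL = 326.6667 mL/hr
Volume infused so far = 326.6667 mL/hr × 0.4 hr = 130.6667 mL
Volume remaining = 500 − 130.6667 = 369.3333 mL
New rate:
Dose = 0.76 mcg/kg/min × 114.5455 kg = 87.05455 mcg/min
87.05455 mcg/min × 60 min/hr = 5223.273 mcg/hr
Rate = 5223.273 mcg/hr ÷ 162 mcg/mL = 32.24242 mL/hr
Time remaining = 369.3333 mL ÷ 32.24242 mL/hr = 11.45489 hr

11.5 hours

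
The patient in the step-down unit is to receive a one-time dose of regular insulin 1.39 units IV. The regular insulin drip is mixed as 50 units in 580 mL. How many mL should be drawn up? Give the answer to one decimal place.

16.1 mL

Concentration = 50 units ÷ 580 mL = 0.0862069 units/mL
Volume = 1.39 units ÷ 0.0862069 units/mL = 16.124 mL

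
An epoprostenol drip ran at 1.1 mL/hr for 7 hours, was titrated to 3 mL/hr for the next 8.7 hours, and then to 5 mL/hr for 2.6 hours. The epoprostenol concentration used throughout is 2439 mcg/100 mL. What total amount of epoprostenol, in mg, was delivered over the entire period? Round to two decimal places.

Concentration = 2439 mcg ÷ 100 mL = 24.39 mcg/mL
Stage 1: 1.1 mL/hr × 7 hr = 7.7 mL → 7.7 mL × 24.39 mcg/mL = 187.803 mcg
Stage 2: 3 mL/hr × 8.7 hr = 26.1 mL → 26.1 mL × 24.39 mcg/mL = 636.579 mcg
Stage 3: 5 mL/hr × 2.6 hr = 13 mL → 13 mL × 24.39 mcg/mL = 317.07 mcg
Total = 187.803 + 636.579 + 317.07 = 1141.452 mcg = 1.141452 mg

1.14 mg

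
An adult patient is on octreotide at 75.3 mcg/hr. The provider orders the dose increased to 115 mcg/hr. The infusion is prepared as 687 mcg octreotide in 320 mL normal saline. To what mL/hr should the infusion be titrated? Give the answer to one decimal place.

53.6 mL/hr

Concentration = 687 mcg ÷ 320 mL = 2.146875 mcg/mL
Rate = 115 mcg/hr ÷ 2.146875 mcg/mL = 53.56623 mL/hr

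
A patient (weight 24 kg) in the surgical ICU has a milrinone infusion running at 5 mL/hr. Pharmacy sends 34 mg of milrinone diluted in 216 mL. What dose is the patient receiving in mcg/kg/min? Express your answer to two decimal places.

Concentration = 34 mg ÷ 216 mL = 0.1574074 mg/mL = 157.4074 mcg/mL
Drug rate = 5 mL/hr × 157.4074 mcg/mL = 787.037 mcg/hr
787.037 mcg/hr ÷ 60 min/hr = 13.11728 mcg/min
13.11728 mcg/min ÷ 24 kg = 0.5465535 mcg/kg/min

0.55 mcg/kg/min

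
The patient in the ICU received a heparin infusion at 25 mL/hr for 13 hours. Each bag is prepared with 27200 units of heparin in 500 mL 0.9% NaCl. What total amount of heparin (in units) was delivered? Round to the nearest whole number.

17680 units

Concentration = 27200 units ÷ 500 mL = 54.4 units/mL
Drug rate = 25 mL/hr × 54.4 units/mL = 1360 units/hr
Total = 1360 units/hr × 13 hr = 17680 units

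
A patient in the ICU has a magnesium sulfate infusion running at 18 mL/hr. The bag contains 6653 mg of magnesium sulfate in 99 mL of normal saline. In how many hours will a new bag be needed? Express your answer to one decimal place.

Duration = 99 mL ÷ 18 mL/hr = 5.5 hr

5.5 hours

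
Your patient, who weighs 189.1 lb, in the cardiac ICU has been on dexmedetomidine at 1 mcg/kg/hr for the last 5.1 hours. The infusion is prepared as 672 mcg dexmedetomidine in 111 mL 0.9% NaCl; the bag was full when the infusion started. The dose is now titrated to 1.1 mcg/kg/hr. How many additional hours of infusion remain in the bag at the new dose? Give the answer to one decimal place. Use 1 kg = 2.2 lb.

Initial rate:
Weight = 189.1 lb ÷ 2.2 lb/kg = 85.95455 kg
Dose = 1 mcg/kg/hr × 85.95455 kg = 85.95455 mcg/hr
Concentration = 672 mcg ÷ 111 mL = 6.054054 mcg/mL
Rate = 85.95455 mcg/hr ÷ 6.054054 mcg/mL = 14.19785 mL/hr
Volume infused so far = 14.19785 mL/hr × 5.1 hr = 72.40903 mL
Volume remaining = 111 − 72.40903 = 38.59097 mL
New rate:
Dose = 1.1 mcg/kg/hr × 85.95455 kg = 94.55 mcg/hr
Rate = 94.55 mcg/hr ÷ 6.054054 mcg/mL = 15.61763 mL/hr
Time remaining = 38.59097 mL ÷ 15.61763 mL/hr = 2.470987 hr

2.5 hours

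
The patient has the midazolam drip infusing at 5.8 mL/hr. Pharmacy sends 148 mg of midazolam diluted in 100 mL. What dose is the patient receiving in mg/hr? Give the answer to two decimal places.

Concentration = 148 mg ÷ 100 mL = 1.48 mg/mL
Drug rate = 5.8 mL/hr × 1.48 mg/mL = 8.584 mg/hr

8.58 mg/hr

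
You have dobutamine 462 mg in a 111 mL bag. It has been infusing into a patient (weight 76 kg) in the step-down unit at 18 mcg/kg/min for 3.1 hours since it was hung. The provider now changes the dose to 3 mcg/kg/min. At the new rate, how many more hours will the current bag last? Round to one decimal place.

Initial rate:
Dose = 18 mcg/kg/min × 76 kg = 1368 mcg/min
1368 mcg/min × 60 min/hr = 82080 mcg/hr
Concentration = 462 mg ÷ 111 mL = 4.162162 mg/mL = 4162.162 mcg/mL
Rate = 82080 mcg/hr ÷ 4162.162 mcg/mL = 19.72052 mL/hr
Volume infused so far = 19.72052 mL/hr × 3.1 hr = 61.13361 mL
Volume remaining = 111 − 61.13361 = 49.86639 mL
New rate:
Dose = 3 mcg/kg/min × 76 kg = 228 mcg/min
228 mcg/min × 60 min/hr = 13680 mcg/hr
Rate = 13680 mcg/hr ÷ 4162.162 mcg/mL = 3.286753 mL/hr
Time remaining = 49.86639 mL ÷ 3.286753 mL/hr = 15.17193 hr

15.2 hours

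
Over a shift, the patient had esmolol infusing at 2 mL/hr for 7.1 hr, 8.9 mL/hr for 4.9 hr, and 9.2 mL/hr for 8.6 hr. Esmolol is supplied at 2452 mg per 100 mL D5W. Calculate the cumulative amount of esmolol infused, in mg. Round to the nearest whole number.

3358 mg

Concentration = 2452 mg ÷ 100 mL = 24.52 mg/mL
Stage 1: 2 mL/hr × 7.1 hr = 14.2 mL → 14.2 mL × 24.52 mg/mL = 348.184 mg
Stage 2: 8.9 mL/hr × 4.9 hr = 43.61 mL → 43.61 mL × 24.52 mg/mL = 1069.317 mg
Stage 3: 9.2 mL/hr × 8.6 hr = 79.12 mL → 79.12 mL × 24.52 mg/mL = 1940.022 mg
Total = 348.184 + 1069.317 + 1940.022 = 3357.524 mg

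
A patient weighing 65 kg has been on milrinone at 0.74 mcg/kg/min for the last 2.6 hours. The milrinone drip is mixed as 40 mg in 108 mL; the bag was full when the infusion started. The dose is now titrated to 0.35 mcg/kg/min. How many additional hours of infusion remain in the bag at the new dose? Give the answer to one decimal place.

23.8 hours

Initial rate:
Dose = 0.74 mcg/kg/min × 65 kg = 48.1 mcg/min
48.1 mcg/min × 60 min/hr = 2886 mcg/hr
Concentration = 40 mg ÷ 108 mL = 0.3703704 mg/mL = 370.3704 mcg/mL
Rate = 2886 mcg/hr ÷ 370.3704 mcg/mL = 7.7922 mL/hr
Volume infused so far = 7.7922 mL/hr × 2.6 hr = 20.25972 mL
Volume remaining = 108 − 20.25972 = 87.74028 mL
New rate:
Dose = 0.35 mcg/kg/min × 65 kg = 22.75 mcg/min
22.75 mcg/min × 60 min/hr = 1365 mcg/hr
Rate = 1365 mcg/hr ÷ 370.3704 mcg/mL = 3.6855 mL/hr
Time remaining = 87.74028 mL ÷ 3.6855 mL/hr = 23.80689 hr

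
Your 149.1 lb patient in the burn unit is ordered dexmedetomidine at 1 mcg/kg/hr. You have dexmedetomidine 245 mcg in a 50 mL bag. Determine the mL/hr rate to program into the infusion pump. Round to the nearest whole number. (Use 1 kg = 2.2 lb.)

Weight = 149.1 lb ÷ 2.2 lb/kg = 67.77273 kg
Dose = 1 mcg/kg/hr × 67.77273 kg = 67.77273 mcg/hr
Concentration = 245 mcg ÷ 50 mL = 4.9 mcg/mL
Rate = 67.77273 mcg/hr ÷ 4.9 mcg/mL = 13.83117 mL/hr

14 mL/hr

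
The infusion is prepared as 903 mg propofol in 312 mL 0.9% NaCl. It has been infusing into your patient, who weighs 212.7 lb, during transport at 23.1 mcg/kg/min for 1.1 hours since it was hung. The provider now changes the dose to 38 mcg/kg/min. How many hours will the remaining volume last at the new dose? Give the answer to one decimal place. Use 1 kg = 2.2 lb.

3.4 hours

Initial rate:
Weight = 212.7 lb ÷ 2.2 lb/kg = 96.68182 kg
Dose = 23.1 mcg/kg/min × 96.68182 kg = 2233.35 mcg/min
2233.35 mcg/min × 60 min/hr = 134001 mcg/hr
Concentration = 903 mg ÷ 312 mL = 2.894231 mg/mL = 2894.231 mcg/mL
Rate = 134001 mcg/hr ÷ 2894.231 mcg/mL = 46.29935 mL/hr
Volume infused so far = 46.29935 mL/hr × 1.1 hr = 50.92928 mL
Volume remaining = 312 − 50.92928 = 261.0707 mL
New rate:
Dose = 38 mcg/kg/min × 96.68182 kg = 3673.909 mcg/min
3673.909 mcg/min × 60 min/hr = 220434.5 mcg/hr
Rate = 220434.5 mcg/hr ÷ 2894.231 mcg/mL = 76.16343 mL/hr
Time remaining = 261.0707 mL ÷ 76.16343 mL/hr = 3.42777 hr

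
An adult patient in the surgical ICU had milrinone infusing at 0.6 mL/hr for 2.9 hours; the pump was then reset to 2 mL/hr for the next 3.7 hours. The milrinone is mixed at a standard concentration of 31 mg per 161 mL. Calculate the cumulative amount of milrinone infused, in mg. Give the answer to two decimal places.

1.76 mg

Concentration = 31 mg ÷ 161 mL = 0.1925466 mg/mL
Stage 1: 0.6 mL/hr × 2.9 hr = 1.74 mL → 1.74 mL × 0.1925466 mg/mL = 0.3350311 mg
Stage 2: 2 mL/hr × 3.7 hr = 7.4 mL → 7.4 mL × 0.1925466 mg/mL = 1.424845 mg
Total = 0.3350311 + 1.424845 = 1.759876 mg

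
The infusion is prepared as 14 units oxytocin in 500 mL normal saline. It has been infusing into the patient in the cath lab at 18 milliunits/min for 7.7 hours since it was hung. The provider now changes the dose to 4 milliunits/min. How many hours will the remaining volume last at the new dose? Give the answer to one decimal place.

Initial rate:
18 milliunits/min × 60 min/hr = 1080 milliunits/hr
Concentration = 14 units ÷ 500 mL = 0.028 units/mL = 28 milliunits/mL
Rate = 1080 milliunits/hr ÷ 28 milliunits/mL = 38.57143 mL/hr
Volume infused so far = 38.57143 mL/hr × 7.7 hr = 297 mL
Volume remaining = 500 − 297 = 203 mL
New rate:
4 milliunits/min × 60 min/hr = 240 milliunits/hr
Rate = 240 milliunits/hr ÷ 28 milliunits/mL = 8.571429 mL/hr
Time remaining = 203 mL ÷ 8.571429 mL/hr = 23.68333 hr

23.7 hours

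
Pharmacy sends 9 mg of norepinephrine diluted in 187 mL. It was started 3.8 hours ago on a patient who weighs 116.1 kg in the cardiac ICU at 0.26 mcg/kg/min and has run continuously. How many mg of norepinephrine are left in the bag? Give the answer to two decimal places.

Dose = 0.26 mcg/kg/min × 116.1 kg = 30.186 mcg/min
30.186 mcg/min × 60 min/hr = 1811.16 mcg/hr
Concentration = 9 mg ÷ 187 mL = 0.04812834 mg/mL = 48.12834 mcg/mL
Rate = 1811.16 mcg/hr ÷ 48.12834 mcg/mL = 37.63188 mL/hr
Volume infused = 37.63188 mL/hr × 3.8 hr = 143.0011 mL
Volume remaining = 187 − 143.0011 = 43.99886 mL
Drug remaining = 43.99886 mL × 48.12834 mcg/mL = 2117.592 mcg = 2.117592 mg

2.12 mg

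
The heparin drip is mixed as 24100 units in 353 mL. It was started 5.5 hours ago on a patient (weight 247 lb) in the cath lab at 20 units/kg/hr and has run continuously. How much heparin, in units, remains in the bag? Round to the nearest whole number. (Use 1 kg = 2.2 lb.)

Weight = 247 lb ÷ 2.2 lb/kg = 112.2727 kg
Dose = 20 units/kg/hr × 112.2727 kg = 2245.455 units/hr
Concentration = 24100 units ÷ 353 mL = 68.27195 units/mL
Rate = 2245.455 units/hr ÷ 68.27195 units/mL = 32.88985 mL/hr
Volume infused = 32.88985 mL/hr × 5.5 hr = 180.8942 mL
Volume remaining = 353 − 180.8942 = 172.1058 mL
Drug remaining = 172.1058 mL × 68.27195 units/mL = 11750 units

11750 units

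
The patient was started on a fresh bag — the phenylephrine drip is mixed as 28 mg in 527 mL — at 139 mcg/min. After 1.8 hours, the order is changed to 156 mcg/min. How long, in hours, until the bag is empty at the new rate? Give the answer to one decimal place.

Initial rate:
139 mcg/min × 60 min/hr = 8340 mcg/hr
Concentration = 28 mg ÷ 527 mL = 0.05313093 mg/mL = 53.13093 mcg/mL
Rate = 8340 mcg/hr ÷ 53.13093 mcg/mL = 156.9707 mL/hr
Volume infused so far = 156.9707 mL/hr × 1.8 hr = 282.5473 mL
Volume remaining = 527 − 282.5473 = 244.4527 mL
New rate:
156 mcg/min × 60 min/hr = 9360 mcg/hr
Rate = 9360 mcg/hr ÷ 53.13093 mcg/mL = 176.1686 mL/hr
Time remaining = 244.4527 mL ÷ 176.1686 mL/hr = 1.387607 hr

1.4 hours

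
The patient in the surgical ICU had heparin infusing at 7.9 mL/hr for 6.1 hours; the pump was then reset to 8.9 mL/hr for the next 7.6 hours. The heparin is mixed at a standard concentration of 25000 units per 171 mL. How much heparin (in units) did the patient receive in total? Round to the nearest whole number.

Concentration = 25000 units ÷ 171 mL = 146.1988 units/mL
Stage 1: 7.9 mL/hr × 6.1 hr = 48.19 mL → 48.19 mL × 146.1988 units/mL = 7045.322 units
Stage 2: 8.9 mL/hr × 7.6 hr = 67.64 mL → 67.64 mL × 146.1988 units/mL = 9888.889 units
Total = 7045.322 + 9888.889 = 16934.21 units

16934 units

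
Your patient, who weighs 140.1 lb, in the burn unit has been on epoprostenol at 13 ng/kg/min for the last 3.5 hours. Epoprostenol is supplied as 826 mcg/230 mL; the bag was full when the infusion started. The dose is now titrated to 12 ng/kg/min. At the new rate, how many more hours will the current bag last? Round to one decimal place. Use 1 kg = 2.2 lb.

Initial rate:
Weight = 140.1 lb ÷ 2.2 lb/kg = 63.68182 kg
Dose = 13 ng/kg/min × 63.68182 kg = 827.8636 ng/min
827.8636 ng/min × 60 min/hr = 49671.82 ng/hr
Concentration = 826 mcg ÷ 230 mL = 3.591304 mcg/mL = 3591.304 ng/mL
Rate = 49671.82 ng/hr ÷ 3591.304 ng/mL = 13.83114 mL/hr
Volume infused so far = 13.83114 mL/hr × 3.5 hr = 48.40898 mL
Volume remaining = 230 − 48.40898 = 181.591 mL
New rate:
Dose = 12 ng/kg/min × 63.68182 kg = 764.1818 ng/min
764.1818 ng/min × 60 min/hr = 45850.91 ng/hr
Rate = 45850.91 ng/hr ÷ 3591.304 ng/mL = 12.7672 mL/hr
Time remaining = 181.591 mL ÷ 12.7672 mL/hr = 14.22324 hr

14.2 hours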